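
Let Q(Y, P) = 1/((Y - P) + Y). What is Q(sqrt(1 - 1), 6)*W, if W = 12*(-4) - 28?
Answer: 38/3 ≈ 12.667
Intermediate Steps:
Q(Y, P) = 1/(-P + 2*Y)
W = -76 (W = -48 - 28 = -76)
Q(sqrt(1 - 1), 6)*W = -1/(6 - 2*sqrt(1 - 1))*(-76) = -1/(6 - 2*sqrt(0))*(-76) = -1/(6 - 2*0)*(-76) = -1/(6 + 0)*(-76) = -1/6*(-76) = 38/3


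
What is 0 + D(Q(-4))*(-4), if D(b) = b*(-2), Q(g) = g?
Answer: -32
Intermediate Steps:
D(b) = -2*b
0 + D(Q(-4))*(-4) = 0 - 2*(-4)*(-4) = 0 + 8*(-4) = 0 - 32 = -32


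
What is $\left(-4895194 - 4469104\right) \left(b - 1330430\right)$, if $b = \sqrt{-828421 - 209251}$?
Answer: $12458542988140 - 18728596 i \sqrt{259418} \approx 1.2459 \cdot 10^{13} - 9.5391 \cdot 10^{9} i$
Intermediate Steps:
$b = 2 i \sqrt{259418}$ ($b = \sqrt{-1037672} = 2 i \sqrt{259418} \approx 1018.7 i$)
$\left(-4895194 - 4469104\right) \left(b - 1330430\right) = \left(-4895194 - 4469104\right) \left(2 i \sqrt{259418} - 1330430\right) = - 9364298 \left(2 i \sqrt{259418} - 1330430\right) = - 9364298 \left(-1330430 + 2 i \sqrt{259418}\right) = 12458542988140 - 18728596 i \sqrt{259418}$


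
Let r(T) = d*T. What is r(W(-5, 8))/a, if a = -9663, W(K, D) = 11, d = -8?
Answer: 88/9663 ≈ 0.0091069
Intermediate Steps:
r(T) = -8*T
r(W(-5, 8))/a = -8*11/(-9663) = -88*(-1/9663) = 88/9663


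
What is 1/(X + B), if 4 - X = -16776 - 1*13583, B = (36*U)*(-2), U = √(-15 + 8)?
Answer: 10121/307316019 + 8*I*√7/102438673 ≈ 3.2934e-5 + 2.0662e-7*I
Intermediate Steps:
U = I*√7 (U = √(-7) = I*√7 ≈ 2.6458*I)
B = -72*I*√7 (B = (36*(I*√7))*(-2) = (36*I*√7)*(-2) = -72*I*√7 ≈ -190.49*I)
X = 30363 (X = 4 - (-16776 - 1*13583) = 4 - (-16776 - 13583) = 4 - 1*(-30359) = 4 + 30359 = 30363)
1/(X + B) = 1/(30363 - 72*I*√7)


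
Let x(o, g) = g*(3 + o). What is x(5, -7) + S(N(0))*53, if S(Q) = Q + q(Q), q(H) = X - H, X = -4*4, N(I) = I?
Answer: -904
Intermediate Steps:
X = -16
q(H) = -16 - H
S(Q) = -16 (S(Q) = Q + (-16 - Q) = -16)
x(5, -7) + S(N(0))*53 = -7*(3 + 5) - 16*53 = -7*8 - 848 = -56 - 848 = -904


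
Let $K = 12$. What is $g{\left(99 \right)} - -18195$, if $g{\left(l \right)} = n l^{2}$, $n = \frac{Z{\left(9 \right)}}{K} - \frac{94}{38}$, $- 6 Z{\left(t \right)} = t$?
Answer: $- \frac{1105755}{152} \approx -7274.7$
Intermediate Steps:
$Z{\left(t \right)} = - \frac{t}{6}$
$n = - \frac{395}{152}$ ($n = \frac{\left(- \frac{1}{6}\right) 9}{12} - \frac{94}{38} = \left(- \frac{3}{2}\right) \frac{1}{12} - \frac{47}{19} = - \frac{1}{8} - \frac{47}{19} = - \frac{395}{152} \approx -2.5987$)
$g{\left(l \right)} = - \frac{395 l^{2}}{152}$
$g{\left(99 \right)} - -18195 = - \frac{395 \cdot 99^{2}}{152} - -18195 = \left(- \frac{395}{152}\right) 9801 + 18195 = - \frac{3871395}{152} + 18195 = - \frac{1105755}{152}$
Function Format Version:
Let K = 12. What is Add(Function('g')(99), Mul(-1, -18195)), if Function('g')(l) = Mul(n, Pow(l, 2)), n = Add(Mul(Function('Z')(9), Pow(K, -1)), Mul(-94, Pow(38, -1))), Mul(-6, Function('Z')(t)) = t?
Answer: Rational(-1105755, 152) ≈ -7274.7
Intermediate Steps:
Function('Z')(t) = Mul(Rational(-1, 6), t)
n = Rational(-395, 152) (n = Add(Mul(Mul(Rational(-1, 6), 9), Pow(12, -1)), Mul(-94, Pow(38, -1))) = Add(Mul(Rational(-3, 2), Rational(1, 12)), Mul(-94, Rational(1, 38))) = Add(Rational(-1, 8), Rational(-47, 19)) = Rational(-395, 152) ≈ -2.5987)
Function('g')(l) = Mul(Rational(-395, 152), Pow(l, 2))
Add(Function('g')(99), Mul(-1, -18195)) = Add(Mul(Rational(-395, 152), Pow(99, 2)), Mul(-1, -18195)) = Add(Mul(Rational(-395, 152), 9801), 18195) = Add(Rational(-3871395, 152), 18195) = Rational(-1105755, 152)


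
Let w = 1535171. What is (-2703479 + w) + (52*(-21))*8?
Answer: -1177044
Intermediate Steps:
(-2703479 + w) + (52*(-21))*8 = (-2703479 + 1535171) + (52*(-21))*8 = -1168308 - 1092*8 = -1168308 - 8736 = -1177044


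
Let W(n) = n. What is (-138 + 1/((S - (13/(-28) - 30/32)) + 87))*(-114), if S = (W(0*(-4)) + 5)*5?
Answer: 199799364/12701 ≈ 15731.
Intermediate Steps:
S = 25 (S = (0*(-4) + 5)*5 = (0 + 5)*5 = 5*5 = 25)
(-138 + 1/((S - (13/(-28) - 30/32)) + 87))*(-114) = (-138 + 1/((25 - (13/(-28) - 30/32)) + 87))*(-114) = (-138 + 1/((25 - (13*(-1/28) - 30*1/32)) + 87))*(-114) = (-138 + 1/((25 - (-13/28 - 15/16)) + 87))*(-114) = (-138 + 1/((25 - 1*(-157/112)) + 87))*(-114) = (-138 + 1/((25 + 157/112) + 87))*(-114) = (-138 + 1/(2957/112 + 87))*(-114) = (-138 + 1/(12701/112))*(-114) = (-138 + 112/12701)*(-114) = -1752626/12701*(-114) = 199799364/12701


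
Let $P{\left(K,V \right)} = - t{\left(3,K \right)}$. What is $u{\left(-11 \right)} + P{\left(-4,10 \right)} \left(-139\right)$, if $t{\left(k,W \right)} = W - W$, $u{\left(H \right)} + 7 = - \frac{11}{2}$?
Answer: $- \frac{25}{2} \approx -12.5$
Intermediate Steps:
$u{\left(H \right)} = - \frac{25}{2}$ ($u{\left(H \right)} = -7 - \frac{11}{2} = - \frac{25}{2}$)
$t{\left(k,W \right)} = 0$
$P{\left(K,V \right)} = 0$ ($P{\left(K,V \right)} = \left(-1\right) 0 = 0$)
$u{\left(-11 \right)} + P{\left(-4,10 \right)} \left(-139\right) = - \frac{25}{2} + 0 \left(-139\right) = - \frac{25}{2} + 0 = - \frac{25}{2}$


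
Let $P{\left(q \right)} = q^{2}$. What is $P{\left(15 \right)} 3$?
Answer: $675$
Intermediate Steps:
$P{\left(15 \right)} 3 = 15^{2} \cdot 3 = 225 \cdot 3 = 675$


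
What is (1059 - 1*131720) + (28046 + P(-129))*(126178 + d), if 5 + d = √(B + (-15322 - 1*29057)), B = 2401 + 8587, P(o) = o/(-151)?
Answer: 534332388164/151 + 4235075*I*√33391/151 ≈ 3.5386e+9 + 5.1251e+6*I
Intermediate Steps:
P(o) = -o/151 (P(o) = o*(-1/151) = -o/151)
B = 10988
d = -5 + I*√33391 (d = -5 + √(10988 + (-15322 - 1*29057)) = -5 + √(10988 + (-15322 - 29057)) = -5 + √(10988 - 44379) = -5 + √(-33391) = -5 + I*√33391 ≈ -5.0 + 182.73*I)
(1059 - 1*131720) + (28046 + P(-129))*(126178 + d) = (1059 - 1*131720) + (28046 - 1/151*(-129))*(126178 + (-5 + I*√33391)) = (1059 - 131720) + (28046 + 129/151)*(126173 + I*√33391) = -130661 + 4235075*(126173 + I*√33391)/151 = -130661 + (534352117975/151 + 4235075*I*√33391/151) = 534332388164/151 + 4235075*I*√33391/151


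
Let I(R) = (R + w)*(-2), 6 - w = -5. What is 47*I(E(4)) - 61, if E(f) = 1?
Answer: -1189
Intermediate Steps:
w = 11 (w = 6 - 1*(-5) = 6 + 5 = 11)
I(R) = -22 - 2*R (I(R) = (R + 11)*(-2) = (11 + R)*(-2) = -22 - 2*R)
47*I(E(4)) - 61 = 47*(-22 - 2*1) - 61 = 47*(-22 - 2) - 61 = 47*(-24) - 61 = -1128 - 61 = -1189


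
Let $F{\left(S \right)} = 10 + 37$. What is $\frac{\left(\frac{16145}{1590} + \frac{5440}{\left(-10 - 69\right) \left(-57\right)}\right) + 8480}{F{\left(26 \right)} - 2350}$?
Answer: $- \frac{4053080009}{1099263354} \approx -3.6871$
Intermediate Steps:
$F{\left(S \right)} = 47$
$\frac{\left(\frac{16145}{1590} + \frac{5440}{\left(-10 - 69\right) \left(-57\right)}\right) + 8480}{F{\left(26 \right)} - 2350} = \frac{\left(\frac{16145}{1590} + \frac{5440}{\left(-10 - 69\right) \left(-57\right)}\right) + 8480}{47 - 2350} = \frac{\left(16145 \cdot \frac{1}{1590} + \frac{5440}{\left(-79\right) \left(-57\right)}\right) + 8480}{-2303} = \left(\left(\frac{3229}{318} + \frac{5440}{4503}\right) + 8480\right) \left(- \frac{1}{2303}\right) = \left(\frac{5423369}{477318} + 8480\right) \left(- \frac{1}{2303}\right) = \frac{4053080009}{477318} \left(- \frac{1}{2303}\right) = - \frac{4053080009}{1099263354}$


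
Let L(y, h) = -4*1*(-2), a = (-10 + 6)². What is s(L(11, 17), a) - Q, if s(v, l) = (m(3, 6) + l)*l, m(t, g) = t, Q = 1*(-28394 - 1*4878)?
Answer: 33576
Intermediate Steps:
Q = -33272 (Q = 1*(-28394 - 4878) = 1*(-33272) = -33272)
a = 16 (a = (-4)² = 16)
L(y, h) = 8 (L(y, h) = -4*(-2) = 8)
s(v, l) = l*(3 + l) (s(v, l) = (3 + l)*l = l*(3 + l))
s(L(11, 17), a) - Q = 16*(3 + 16) - 1*(-33272) = 16*19 + 33272 = 304 + 33272 = 33576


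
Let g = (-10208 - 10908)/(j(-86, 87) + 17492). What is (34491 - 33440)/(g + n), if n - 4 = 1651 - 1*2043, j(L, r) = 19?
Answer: -18404061/6815384 ≈ -2.7004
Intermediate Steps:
n = -388 (n = 4 + (1651 - 1*2043) = 4 + (1651 - 2043) = 4 - 392 = -388)
g = -21116/17511 (g = (-10208 - 10908)/(19 + 17492) = -21116/17511 ≈ -1.2059)
(34491 - 33440)/(g + n) = (34491 - 33440)/(-21116/17511 - 388) = 1051/(-6815384/17511) = 1051*(-17511/6815384) = -18404061/6815384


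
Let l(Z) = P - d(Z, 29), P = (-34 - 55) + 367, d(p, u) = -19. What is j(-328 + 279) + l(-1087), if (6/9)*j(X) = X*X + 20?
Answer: 7857/2 ≈ 3928.5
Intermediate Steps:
P = 278 (P = -89 + 367 = 278)
j(X) = 30 + 3*X²/2 (j(X) = 3*(X*X + 20)/2 = 3*(X² + 20)/2 = 3*(20 + X²)/2 = 30 + 3*X²/2)
l(Z) = 297 (l(Z) = 278 - 1*(-19) = 278 + 19 = 297)
j(-328 + 279) + l(-1087) = (30 + 3*(-328 + 279)²/2) + 297 = (30 + (3/2)*(-49)²) + 297 = (30 + (3/2)*2401) + 297 = (30 + 7203/2) + 297 = 7263/2 + 297 = 7857/2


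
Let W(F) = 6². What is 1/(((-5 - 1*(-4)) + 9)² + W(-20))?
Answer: 1/100 ≈ 0.010000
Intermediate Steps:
W(F) = 36
1/(((-5 - 1*(-4)) + 9)² + W(-20)) = 1/(((-5 - 1*(-4)) + 9)² + 36) = 1/(((-5 + 4) + 9)² + 36) = 1/((-1 + 9)² + 36) = 1/(8² + 36) = 1/(64 + 36) = 1/100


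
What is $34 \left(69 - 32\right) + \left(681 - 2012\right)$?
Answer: $-73$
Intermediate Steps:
$34 \left(69 - 32\right) + \left(681 - 2012\right) = 34 \cdot 37 - 1331 = 1258 - 1331 = -73$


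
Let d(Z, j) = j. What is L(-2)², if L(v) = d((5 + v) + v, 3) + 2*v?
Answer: 1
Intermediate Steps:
L(v) = 3 + 2*v
L(-2)² = (3 + 2*(-2))² = (3 - 4)² = (-1)² = 1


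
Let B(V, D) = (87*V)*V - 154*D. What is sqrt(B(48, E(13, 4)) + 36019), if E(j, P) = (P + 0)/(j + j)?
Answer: 11*sqrt(330239)/13 ≈ 486.25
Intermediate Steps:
E(j, P) = P/(2*j) (E(j, P) = P/((2*j)) = P*(1/(2*j)) = P/(2*j))
B(V, D) = -154*D + 87*V**2 (B(V, D) = 87*V**2 - 154*D = -154*D + 87*V**2)
sqrt(B(48, E(13, 4)) + 36019) = sqrt((-77*4/13 + 87*48**2) + 36019) = sqrt((-77*4/13 + 87*2304) + 36019) = sqrt((-154*2/13 + 200448) + 36019) = sqrt((-308/13 + 200448) + 36019) = sqrt(2605516/13 + 36019) = sqrt(3073763/13) = 11*sqrt(330239)/13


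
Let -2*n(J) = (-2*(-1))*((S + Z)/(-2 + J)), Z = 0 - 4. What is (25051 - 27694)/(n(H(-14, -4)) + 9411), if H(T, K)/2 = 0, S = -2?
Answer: -881/3136 ≈ -0.28093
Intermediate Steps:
Z = -4
H(T, K) = 0 (H(T, K) = 2*0 = 0)
n(J) = 6/(-2 + J) (n(J) = -(-2*(-1))*(-2 - 4)/(-2 + J)/2 = -(-6)/(-2 + J) = 6/(-2 + J))
(25051 - 27694)/(n(H(-14, -4)) + 9411) = (25051 - 27694)/(6/(-2 + 0) + 9411) = -2643/(6/(-2) + 9411) = -2643/(6*(-½) + 9411) = -2643/(-3 + 9411) = -2643/9408 = -2643*1/9408 = -881/3136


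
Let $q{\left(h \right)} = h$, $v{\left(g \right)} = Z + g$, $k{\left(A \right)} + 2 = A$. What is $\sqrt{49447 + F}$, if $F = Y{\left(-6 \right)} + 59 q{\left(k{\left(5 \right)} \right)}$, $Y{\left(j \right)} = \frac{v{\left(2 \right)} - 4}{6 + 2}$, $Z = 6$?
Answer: $\frac{\sqrt{198498}}{2} \approx 222.77$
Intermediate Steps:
$k{\left(A \right)} = -2 + A$
$v{\left(g \right)} = 6 + g$
$Y{\left(j \right)} = \frac{1}{2}$ ($Y{\left(j \right)} = \frac{\left(6 + 2\right) - 4}{6 + 2} = \frac{8 - 4}{8} = 4 \cdot \frac{1}{8} = \frac{1}{2}$)
$F = \frac{355}{2}$ ($F = \frac{1}{2} + 59 \left(-2 + 5\right) = \frac{1}{2} + 59 \cdot 3 = \frac{1}{2} + 177 = \frac{355}{2} \approx 177.5$)
$\sqrt{49447 + F} = \sqrt{49447 + \frac{355}{2}} = \sqrt{\frac{99249}{2}} = \frac{\sqrt{198498}}{2}$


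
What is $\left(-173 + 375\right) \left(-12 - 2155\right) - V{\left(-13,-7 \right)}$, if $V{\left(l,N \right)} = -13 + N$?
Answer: $-437714$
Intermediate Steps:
$\left(-173 + 375\right) \left(-12 - 2155\right) - V{\left(-13,-7 \right)} = \left(-173 + 375\right) \left(-12 - 2155\right) - \left(-13 - 7\right) = 202 \left(-2167\right) - -20 = -437734 + 20 = -437714$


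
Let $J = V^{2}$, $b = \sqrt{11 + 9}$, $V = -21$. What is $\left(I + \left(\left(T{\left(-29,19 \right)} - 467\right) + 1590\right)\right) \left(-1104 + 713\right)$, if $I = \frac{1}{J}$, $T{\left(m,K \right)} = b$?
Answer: $- \frac{193640404}{441} - 782 \sqrt{5} \approx -4.4084 \cdot 10^{5}$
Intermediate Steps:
$b = 2 \sqrt{5}$ ($b = \sqrt{20} = 2 \sqrt{5} \approx 4.4721$)
$T{\left(m,K \right)} = 2 \sqrt{5}$
$J = 441$ ($J = \left(-21\right)^{2} = 441$)
$I = \frac{1}{441} \approx 0.0022676$
$\left(I + \left(\left(T{\left(-29,19 \right)} - 467\right) + 1590\right)\right) \left(-1104 + 713\right) = \left(\frac{1}{441} + \left(\left(2 \sqrt{5} - 467\right) + 1590\right)\right) \left(-1104 + 713\right) = \left(\frac{1}{441} + \left(\left(-467 + 2 \sqrt{5}\right) + 1590\right)\right) \left(-391\right) = \left(\frac{1}{441} + \left(1123 + 2 \sqrt{5}\right)\right) \left(-391\right) = \left(\frac{495244}{441} + 2 \sqrt{5}\right) \left(-391\right) = - \frac{193640404}{441} - 782 \sqrt{5}$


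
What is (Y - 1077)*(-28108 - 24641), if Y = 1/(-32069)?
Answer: 1821861525186/32069 ≈ 5.6811e+7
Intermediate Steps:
Y = -1/32069 ≈ -3.1183e-5
(Y - 1077)*(-28108 - 24641) = (-1/32069 - 1077)*(-28108 - 24641) = -34538314/32069*(-52749) = 1821861525186/32069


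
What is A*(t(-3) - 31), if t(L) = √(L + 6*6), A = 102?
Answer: -3162 + 102*√33 ≈ -2576.1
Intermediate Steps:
t(L) = √(36 + L) (t(L) = √(L + 36) = √(36 + L))
A*(t(-3) - 31) = 102*(√(36 - 3) - 31) = 102*(√33 - 31) = 102*(-31 + √33) = -3162 + 102*√33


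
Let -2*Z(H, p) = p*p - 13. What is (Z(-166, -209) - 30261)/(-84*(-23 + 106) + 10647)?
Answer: -3473/245 ≈ -14.176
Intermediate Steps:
Z(H, p) = 13/2 - p**2/2 (Z(H, p) = -(p*p - 13)/2 = -(p**2 - 13)/2 = -(-13 + p**2)/2 = 13/2 - p**2/2)
(Z(-166, -209) - 30261)/(-84*(-23 + 106) + 10647) = ((13/2 - 1/2*(-209)**2) - 30261)/(-84*(-23 + 106) + 10647) = ((13/2 - 1/2*43681) - 30261)/(-84*83 + 10647) = ((13/2 - 43681/2) - 30261)/(-6972 + 10647) = (-21834 - 30261)/3675 = -52095*1/3675 = -3473/245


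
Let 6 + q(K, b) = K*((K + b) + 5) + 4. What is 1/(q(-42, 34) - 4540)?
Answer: -1/4416 ≈ -0.00022645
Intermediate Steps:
q(K, b) = -2 + K*(5 + K + b) (q(K, b) = -6 + (K*((K + b) + 5) + 4) = -6 + (K*(5 + K + b) + 4) = -6 + (4 + K*(5 + K + b)) = -2 + K*(5 + K + b))
1/(q(-42, 34) - 4540) = 1/((-2 + (-42)² + 5*(-42) - 42*34) - 4540) = 1/((-2 + 1764 - 210 - 1428) - 4540) = 1/(124 - 4540) = 1/(-4416) = -1/4416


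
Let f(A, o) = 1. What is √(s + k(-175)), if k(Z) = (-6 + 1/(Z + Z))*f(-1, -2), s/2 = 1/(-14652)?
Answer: I*√10963148581/42735 ≈ 2.4501*I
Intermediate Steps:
s = -1/7326 (s = 2/(-14652) = 2*(-1/14652) = -1/7326 ≈ -0.00013650)
k(Z) = -6 + 1/(2*Z) (k(Z) = (-6 + 1/(Z + Z))*1 = (-6 + 1/(2*Z))*1 = -6 + 1/(2*Z))
√(s + k(-175)) = √(-1/7326 + (-6 + (½)/(-175))) = √(-1/7326 + (-6 + (½)*(-1/175))) = √(-1/7326 + (-6 - 1/350)) = √(-1/7326 - 2101/350) = √(-3848069/641025) = I*√10963148581/42735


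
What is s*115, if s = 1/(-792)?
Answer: -115/792 ≈ -0.14520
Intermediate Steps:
s = -1/792 ≈ -0.0012626
s*115 = -1/792*115 = -115/792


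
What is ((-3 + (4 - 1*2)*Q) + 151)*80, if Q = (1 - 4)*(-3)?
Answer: 13280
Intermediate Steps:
Q = 9 (Q = -3*(-3) = 9)
((-3 + (4 - 1*2)*Q) + 151)*80 = ((-3 + (4 - 1*2)*9) + 151)*80 = ((-3 + (4 - 2)*9) + 151)*80 = ((-3 + 2*9) + 151)*80 = ((-3 + 18) + 151)*80 = (15 + 151)*80 = 166*80 = 13280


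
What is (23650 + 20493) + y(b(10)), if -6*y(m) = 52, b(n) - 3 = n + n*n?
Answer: 132403/3 ≈ 44134.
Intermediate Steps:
b(n) = 3 + n + n**2 (b(n) = 3 + (n + n*n) = 3 + (n + n**2) = 3 + n + n**2)
y(m) = -26/3 (y(m) = -1/6*52 = -26/3)
(23650 + 20493) + y(b(10)) = (23650 + 20493) - 26/3 = 44143 - 26/3 = 132403/3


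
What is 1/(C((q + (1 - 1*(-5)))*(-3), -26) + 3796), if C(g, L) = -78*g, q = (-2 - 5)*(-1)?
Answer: 1/6838 ≈ 0.00014624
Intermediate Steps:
q = 7 (q = -7*(-1) = 7)
1/(C((q + (1 - 1*(-5)))*(-3), -26) + 3796) = 1/(-78*(7 + (1 - 1*(-5)))*(-3) + 3796) = 1/(-78*(7 + (1 + 5))*(-3) + 3796) = 1/(-78*(7 + 6)*(-3) + 3796) = 1/(-1014*(-3) + 3796) = 1/(-78*(-39) + 3796) = 1/(3042 + 3796) = 1/6838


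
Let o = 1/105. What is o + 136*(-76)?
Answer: -1085279/105 ≈ -10336.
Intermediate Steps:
o = 1/105 ≈ 0.0095238
o + 136*(-76) = 1/105 + 136*(-76) = 1/105 - 10336 = -1085279/105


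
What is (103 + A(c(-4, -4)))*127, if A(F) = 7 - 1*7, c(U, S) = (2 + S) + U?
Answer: 13081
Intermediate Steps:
c(U, S) = 2 + S + U
A(F) = 0 (A(F) = 7 - 7 = 0)
(103 + A(c(-4, -4)))*127 = (103 + 0)*127 = 103*127 = 13081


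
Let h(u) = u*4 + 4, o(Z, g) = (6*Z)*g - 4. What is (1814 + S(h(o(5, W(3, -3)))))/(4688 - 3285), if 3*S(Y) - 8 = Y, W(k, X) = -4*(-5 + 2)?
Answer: 6878/4209 ≈ 1.6341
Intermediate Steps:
W(k, X) = 12 (W(k, X) = -4*(-3) = 12)
o(Z, g) = -4 + 6*Z*g (o(Z, g) = 6*Z*g - 4 = -4 + 6*Z*g)
h(u) = 4 + 4*u (h(u) = 4*u + 4 = 4 + 4*u)
S(Y) = 8/3 + Y/3
(1814 + S(h(o(5, W(3, -3)))))/(4688 - 3285) = (1814 + (8/3 + (4 + 4*(-4 + 6*5*12))/3))/(4688 - 3285) = (1814 + (8/3 + (4 + 4*(-4 + 360))/3))/1403 = (1814 + (8/3 + (4 + 4*356)/3))*(1/1403) = (1814 + (8/3 + (4 + 1424)/3))*(1/1403) = (1814 + (8/3 + (⅓)*1428))*(1/1403) = (1814 + (8/3 + 476))*(1/1403) = (1814 + 1436/3)*(1/1403) = (6878/3)*(1/1403) = 6878/4209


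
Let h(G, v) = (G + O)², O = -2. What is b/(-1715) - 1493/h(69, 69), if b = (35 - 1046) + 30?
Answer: 1843214/7698635 ≈ 0.23942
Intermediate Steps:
b = -981 (b = -1011 + 30 = -981)
h(G, v) = (-2 + G)² (h(G, v) = (G - 2)² = (-2 + G)²)
b/(-1715) - 1493/h(69, 69) = -981/(-1715) - 1493/(-2 + 69)² = -981*(-1/1715) - 1493/(67²) = 981/1715 - 1493/4489 = 1843214/7698635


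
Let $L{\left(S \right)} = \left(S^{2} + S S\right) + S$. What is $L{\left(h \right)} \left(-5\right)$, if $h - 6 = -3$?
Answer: $-105$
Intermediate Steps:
$h = 3$ ($h = 6 - 3 = 3$)
$L{\left(S \right)} = S + 2 S^{2}$ ($L{\left(S \right)} = \left(S^{2} + S^{2}\right) + S = 2 S^{2} + S = S + 2 S^{2}$)
$L{\left(h \right)} \left(-5\right) = 3 \left(1 + 2 \cdot 3\right) \left(-5\right) = 3 \left(1 + 6\right) \left(-5\right) = 3 \cdot 7 \left(-5\right) = 21 \left(-5\right) = -105$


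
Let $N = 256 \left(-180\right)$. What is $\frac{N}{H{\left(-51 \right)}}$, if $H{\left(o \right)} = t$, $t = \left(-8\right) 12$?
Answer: $480$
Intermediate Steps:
$t = -96$
$H{\left(o \right)} = -96$
$N = -46080$
$\frac{N}{H{\left(-51 \right)}} = - \frac{46080}{-96} = \left(-46080\right) \left(- \frac{1}{96}\right) = 480$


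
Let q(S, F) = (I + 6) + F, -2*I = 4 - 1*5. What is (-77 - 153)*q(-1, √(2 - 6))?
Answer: -1495 - 460*I ≈ -1495.0 - 460.0*I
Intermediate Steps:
I = ½ (I = -(4 - 1*5)/2 = -(4 - 5)/2 = -½*(-1) = ½ ≈ 0.50000)
q(S, F) = 13/2 + F (q(S, F) = (½ + 6) + F = 13/2 + F)
(-77 - 153)*q(-1, √(2 - 6)) = (-77 - 153)*(13/2 + √(2 - 6)) = -230*(13/2 + √(-4)) = -230*(13/2 + 2*I) = -1495 - 460*I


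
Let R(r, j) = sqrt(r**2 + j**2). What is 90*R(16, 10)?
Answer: 180*sqrt(89) ≈ 1698.1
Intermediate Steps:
R(r, j) = sqrt(j**2 + r**2)
90*R(16, 10) = 90*sqrt(10**2 + 16**2) = 90*sqrt(100 + 256) = 90*sqrt(356) = 90*(2*sqrt(89)) = 180*sqrt(89)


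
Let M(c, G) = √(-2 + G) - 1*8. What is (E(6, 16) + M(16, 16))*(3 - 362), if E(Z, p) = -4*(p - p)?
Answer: 2872 - 359*√14 ≈ 1528.7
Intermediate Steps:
E(Z, p) = 0 (E(Z, p) = -4*0 = 0)
M(c, G) = -8 + √(-2 + G) (M(c, G) = √(-2 + G) - 8 = -8 + √(-2 + G))
(E(6, 16) + M(16, 16))*(3 - 362) = (0 + (-8 + √(-2 + 16)))*(3 - 362) = (0 + (-8 + √14))*(-359) = (-8 + √14)*(-359) = 2872 - 359*√14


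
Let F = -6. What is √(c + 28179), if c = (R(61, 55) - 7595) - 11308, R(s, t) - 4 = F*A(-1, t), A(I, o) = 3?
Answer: √9262 ≈ 96.239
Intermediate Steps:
R(s, t) = -14 (R(s, t) = 4 - 6*3 = 4 - 18 = -14)
c = -18917 (c = (-14 - 7595) - 11308 = -7609 - 11308 = -18917)
√(c + 28179) = √(-18917 + 28179) = √9262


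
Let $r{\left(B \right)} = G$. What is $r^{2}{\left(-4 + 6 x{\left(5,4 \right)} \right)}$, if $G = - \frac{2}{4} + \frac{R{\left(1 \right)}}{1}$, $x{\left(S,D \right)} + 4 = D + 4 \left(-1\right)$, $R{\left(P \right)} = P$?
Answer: $\frac{1}{4} \approx 0.25$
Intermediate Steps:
$x{\left(S,D \right)} = -8 + D$ ($x{\left(S,D \right)} = -4 + \left(D + 4 \left(-1\right)\right) = -4 + \left(D - 4\right) = -4 + \left(-4 + D\right) = -8 + D$)
$G = \frac{1}{2}$ ($G = - \frac{2}{4} + 1 \cdot 1^{-1} = \left(-2\right) \frac{1}{4} + 1 \cdot 1 = - \frac{1}{2} + 1 = \frac{1}{2} \approx 0.5$)
$r{\left(B \right)} = \frac{1}{2}$
$r^{2}{\left(-4 + 6 x{\left(5,4 \right)} \right)} = \left(\frac{1}{2}\right)^{2} = \frac{1}{4}$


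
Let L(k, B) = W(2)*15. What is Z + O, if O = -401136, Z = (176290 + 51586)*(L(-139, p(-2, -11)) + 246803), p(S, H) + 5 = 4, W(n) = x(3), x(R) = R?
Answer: 56250333712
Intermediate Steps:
W(n) = 3
p(S, H) = -1 (p(S, H) = -5 + 4 = -1)
L(k, B) = 45 (L(k, B) = 3*15 = 45)
Z = 56250734848 (Z = (176290 + 51586)*(45 + 246803) = 227876*246848 = 56250734848)
Z + O = 56250734848 - 401136 = 56250333712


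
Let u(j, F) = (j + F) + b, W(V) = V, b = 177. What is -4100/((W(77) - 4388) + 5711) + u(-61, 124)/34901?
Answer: -1427581/488614 ≈ -2.9217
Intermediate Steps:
u(j, F) = 177 + F + j (u(j, F) = (j + F) + 177 = (F + j) + 177 = 177 + F + j)
-4100/((W(77) - 4388) + 5711) + u(-61, 124)/34901 = -4100/((77 - 4388) + 5711) + (177 + 124 - 61)/34901 = -4100/(-4311 + 5711) + 240*(1/34901) = -4100/1400 + 240/34901 = -4100*1/1400 + 240/34901 = -41/14 + 240/34901 = -1427581/488614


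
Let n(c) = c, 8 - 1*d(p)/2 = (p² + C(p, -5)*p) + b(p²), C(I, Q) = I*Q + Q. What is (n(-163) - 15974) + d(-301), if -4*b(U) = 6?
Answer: 705680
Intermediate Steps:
b(U) = -3/2 (b(U) = -¼*6 = -3/2)
C(I, Q) = Q + I*Q
d(p) = 19 - 2*p² - 2*p*(-5 - 5*p) (d(p) = 16 - 2*((p² + (-5*(1 + p))*p) - 3/2) = 16 - 2*((p² + (-5 - 5*p)*p) - 3/2) = 16 - 2*((p² + p*(-5 - 5*p)) - 3/2) = 16 - 2*(-3/2 + p² + p*(-5 - 5*p)) = 16 + (3 - 2*p² - 2*p*(-5 - 5*p)) = 19 - 2*p² - 2*p*(-5 - 5*p))
(n(-163) - 15974) + d(-301) = (-163 - 15974) + (19 + 8*(-301)² + 10*(-301)) = -16137 + (19 + 8*90601 - 3010) = -16137 + (19 + 724808 - 3010) = -16137 + 721817 = 705680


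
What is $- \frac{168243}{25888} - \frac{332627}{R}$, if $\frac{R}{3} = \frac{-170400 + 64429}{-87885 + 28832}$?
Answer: $- \frac{508561690952987}{8230131744} \approx -61793.0$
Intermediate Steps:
$R = \frac{317913}{59053}$ ($R = 3 \frac{-170400 + 64429}{-87885 + 28832} = 3 \left(- \frac{105971}{-59053}\right) = 3 \left(\left(-105971\right) \left(- \frac{1}{59053}\right)\right) = 3 \cdot \frac{105971}{59053} = \frac{317913}{59053} \approx 5.3835$)
$- \frac{168243}{25888} - \frac{332627}{R} = - \frac{168243}{25888} - \frac{332627}{\frac{317913}{59053}} = \left(-168243\right) \frac{1}{25888} - \frac{19642622231}{317913} = - \frac{168243}{25888} - \frac{19642622231}{317913} = - \frac{508561690952987}{8230131744}$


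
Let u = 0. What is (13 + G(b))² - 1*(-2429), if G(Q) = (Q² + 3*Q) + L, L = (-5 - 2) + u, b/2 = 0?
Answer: 2465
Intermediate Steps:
b = 0 (b = 2*0 = 0)
L = -7 (L = (-5 - 2) + 0 = -7 + 0 = -7)
G(Q) = -7 + Q² + 3*Q (G(Q) = (Q² + 3*Q) - 7 = -7 + Q² + 3*Q)
(13 + G(b))² - 1*(-2429) = (13 + (-7 + 0² + 3*0))² - 1*(-2429) = (13 + (-7 + 0 + 0))² + 2429 = (13 - 7)² + 2429 = 6² + 2429 = 36 + 2429 = 2465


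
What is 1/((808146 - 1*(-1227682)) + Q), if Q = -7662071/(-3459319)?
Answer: 3459319/7042586143203 ≈ 4.9120e-7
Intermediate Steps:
Q = 7662071/3459319 (Q = -7662071*(-1/3459319) = 7662071/3459319 ≈ 2.2149)
1/((808146 - 1*(-1227682)) + Q) = 1/((808146 - 1*(-1227682)) + 7662071/3459319) = 1/((808146 + 1227682) + 7662071/3459319) = 1/(2035828 + 7662071/3459319) = 1/(7042586143203/3459319) = 3459319/7042586143203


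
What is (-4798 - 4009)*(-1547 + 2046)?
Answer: -4394693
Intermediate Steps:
(-4798 - 4009)*(-1547 + 2046) = -8807*499 = -4394693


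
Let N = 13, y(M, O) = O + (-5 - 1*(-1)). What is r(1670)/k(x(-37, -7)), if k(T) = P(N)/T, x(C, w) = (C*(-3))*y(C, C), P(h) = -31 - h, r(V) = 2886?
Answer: 6567093/22 ≈ 2.9850e+5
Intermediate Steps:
y(M, O) = -4 + O (y(M, O) = O + (-5 + 1) = O - 4 = -4 + O)
x(C, w) = -3*C*(-4 + C) (x(C, w) = (C*(-3))*(-4 + C) = (-3*C)*(-4 + C) = -3*C*(-4 + C))
k(T) = -44/T (k(T) = (-31 - 1*13)/T = (-31 - 13)/T = -44/T)
r(1670)/k(x(-37, -7)) = 2886/((-44*(-1/(111*(4 - 1*(-37)))))) = 2886/((-44*(-1/(111*(4 + 37))))) = 2886/((-44/(3*(-37)*41))) = 2886/((-44/(-4551))) = 2886/((-44*(-1/4551))) = 2886/(44/4551) = 2886*(4551/44) = 6567093/22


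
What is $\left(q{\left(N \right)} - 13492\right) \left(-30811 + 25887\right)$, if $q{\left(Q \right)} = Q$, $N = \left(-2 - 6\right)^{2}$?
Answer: $66119472$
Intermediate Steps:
$N = 64$ ($N = \left(-8\right)^{2} = 64$)
$\left(q{\left(N \right)} - 13492\right) \left(-30811 + 25887\right) = \left(64 - 13492\right) \left(-30811 + 25887\right) = \left(-13428\right) \left(-4924\right) = 66119472$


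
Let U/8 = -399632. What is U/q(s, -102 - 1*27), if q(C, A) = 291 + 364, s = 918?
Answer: -3197056/655 ≈ -4881.0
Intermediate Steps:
q(C, A) = 655
U = -3197056 (U = 8*(-399632) = -3197056)
U/q(s, -102 - 1*27) = -3197056/655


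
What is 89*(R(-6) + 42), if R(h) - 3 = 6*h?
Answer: 801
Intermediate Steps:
R(h) = 3 + 6*h
89*(R(-6) + 42) = 89*((3 + 6*(-6)) + 42) = 89*((3 - 36) + 42) = 89*(-33 + 42) = 89*9 = 801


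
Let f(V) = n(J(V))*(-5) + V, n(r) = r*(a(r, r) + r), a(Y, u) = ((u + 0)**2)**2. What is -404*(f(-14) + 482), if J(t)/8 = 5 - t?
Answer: 163896406785648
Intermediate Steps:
a(Y, u) = u**4 (a(Y, u) = (u**2)**2 = u**4)
J(t) = 40 - 8*t (J(t) = 8*(5 - t) = 40 - 8*t)
n(r) = r*(r + r**4) (n(r) = r*(r**4 + r) = r*(r + r**4))
f(V) = V - 5*(40 - 8*V)**2 - 5*(40 - 8*V)**5 (f(V) = ((40 - 8*V)**2 + (40 - 8*V)**5)*(-5) + V = (-5*(40 - 8*V)**2 - 5*(40 - 8*V)**5) + V = V - 5*(40 - 8*V)**2 - 5*(40 - 8*V)**5)
-404*(f(-14) + 482) = -404*((-14 + 320*(-5 - 14)*(5 - 1*(-14) + 512*(-5 - 14)**4)) + 482) = -404*((-14 + 320*(-19)*(5 + 14 + 512*(-19)**4)) + 482) = -404*((-14 + 320*(-19)*(5 + 14 + 512*130321)) + 482) = -404*((-14 + 320*(-19)*(5 + 14 + 66724352)) + 482) = -404*((-14 + 320*(-19)*66724371) + 482) = -404*((-14 - 405684175680) + 482) = -404*(-405684175694 + 482) = -404*(-405684175212) = 163896406785648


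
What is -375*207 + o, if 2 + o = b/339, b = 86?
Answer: -26315467/339 ≈ -77627.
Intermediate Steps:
o = -592/339 (o = -2 + 86/339 = -592/339 ≈ -1.7463)
-375*207 + o = -375*207 - 592/339 = -77625 - 592/339 = -26315467/339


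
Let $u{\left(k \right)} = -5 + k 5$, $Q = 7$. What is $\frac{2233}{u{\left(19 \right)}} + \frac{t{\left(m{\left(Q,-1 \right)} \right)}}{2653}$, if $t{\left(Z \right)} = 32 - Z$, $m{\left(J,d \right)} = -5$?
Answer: $\frac{5927479}{238770} \approx 24.825$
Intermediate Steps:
$u{\left(k \right)} = -5 + 5 k$
$\frac{2233}{u{\left(19 \right)}} + \frac{t{\left(m{\left(Q,-1 \right)} \right)}}{2653} = \frac{2233}{-5 + 5 \cdot 19} + \frac{32 - -5}{2653} = \frac{2233}{-5 + 95} + \left(32 + 5\right) \frac{1}{2653} = \frac{2233}{90} + 37 \cdot \frac{1}{2653} = 2233 \cdot \frac{1}{90} + \frac{37}{2653} = \frac{2233}{90} + \frac{37}{2653} = \frac{5927479}{238770}$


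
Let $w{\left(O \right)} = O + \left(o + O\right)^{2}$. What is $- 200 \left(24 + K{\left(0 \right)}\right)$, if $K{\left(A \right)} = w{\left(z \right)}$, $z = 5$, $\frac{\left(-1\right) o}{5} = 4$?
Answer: $-50800$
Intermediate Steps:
$o = -20$ ($o = \left(-5\right) 4 = -20$)
$w{\left(O \right)} = O + \left(-20 + O\right)^{2}$
$K{\left(A \right)} = 230$ ($K{\left(A \right)} = 5 + \left(-20 + 5\right)^{2} = 5 + \left(-15\right)^{2} = 5 + 225 = 230$)
$- 200 \left(24 + K{\left(0 \right)}\right) = - 200 \left(24 + 230\right) = \left(-200\right) 254 = -50800$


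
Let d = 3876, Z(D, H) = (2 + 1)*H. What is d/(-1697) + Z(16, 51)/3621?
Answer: -270105/120487 ≈ -2.2418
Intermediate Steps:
Z(D, H) = 3*H
d/(-1697) + Z(16, 51)/3621 = 3876/(-1697) + (3*51)/3621 = 3876*(-1/1697) + 153*(1/3621) = -3876/1697 + 3/71 = -270105/120487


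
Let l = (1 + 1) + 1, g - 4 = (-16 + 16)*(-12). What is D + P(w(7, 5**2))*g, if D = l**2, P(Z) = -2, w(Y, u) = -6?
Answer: 1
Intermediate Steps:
g = 4 (g = 4 + (-16 + 16)*(-12) = 4 + 0*(-12) = 4 + 0 = 4)
l = 3 (l = 2 + 1 = 3)
D = 9 (D = 3**2 = 9)
D + P(w(7, 5**2))*g = 9 - 2*4 = 9 - 8 = 1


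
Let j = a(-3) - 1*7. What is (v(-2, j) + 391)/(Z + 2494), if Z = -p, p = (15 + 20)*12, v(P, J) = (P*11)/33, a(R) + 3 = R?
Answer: 1171/6222 ≈ 0.18820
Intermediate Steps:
a(R) = -3 + R
j = -13 (j = (-3 - 3) - 1*7 = -6 - 7 = -13)
v(P, J) = P/3 (v(P, J) = (11*P)*(1/33) = P/3)
p = 420 (p = 35*12 = 420)
Z = -420 (Z = -1*420 = -420)
(v(-2, j) + 391)/(Z + 2494) = ((⅓)*(-2) + 391)/(-420 + 2494) = (-⅔ + 391)/2074 = (1171/3)*(1/2074) = 1171/6222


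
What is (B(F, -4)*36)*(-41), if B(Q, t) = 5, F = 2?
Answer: -7380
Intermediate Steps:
(B(F, -4)*36)*(-41) = (5*36)*(-41) = 180*(-41) = -7380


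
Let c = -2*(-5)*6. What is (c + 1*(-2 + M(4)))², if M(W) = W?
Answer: 3844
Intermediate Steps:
c = 60 (c = 10*6 = 60)
(c + 1*(-2 + M(4)))² = (60 + 1*(-2 + 4))² = (60 + 1*2)² = (60 + 2)² = 62² = 3844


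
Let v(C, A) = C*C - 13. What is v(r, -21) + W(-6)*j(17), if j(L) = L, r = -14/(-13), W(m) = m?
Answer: -19239/169 ≈ -113.84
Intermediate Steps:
r = 14/13 (r = -14*(-1/13) = 14/13 ≈ 1.0769)
v(C, A) = -13 + C**2 (v(C, A) = C**2 - 13 = -13 + C**2)
v(r, -21) + W(-6)*j(17) = (-13 + (14/13)**2) - 6*17 = (-13 + 196/169) - 102 = -2001/169 - 102 = -19239/169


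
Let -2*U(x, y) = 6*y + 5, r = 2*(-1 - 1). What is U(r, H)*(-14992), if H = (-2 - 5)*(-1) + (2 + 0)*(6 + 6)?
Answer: 1431736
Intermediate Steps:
r = -4 (r = 2*(-2) = -4)
H = 31 (H = -7*(-1) + 2*12 = 7 + 24 = 31)
U(x, y) = -5/2 - 3*y (U(x, y) = -(6*y + 5)/2 = -(5 + 6*y)/2 = -5/2 - 3*y)
U(r, H)*(-14992) = (-5/2 - 3*31)*(-14992) = (-5/2 - 93)*(-14992) = -191/2*(-14992) = 1431736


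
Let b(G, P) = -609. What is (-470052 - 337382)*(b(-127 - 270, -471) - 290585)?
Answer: 235119936196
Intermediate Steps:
(-470052 - 337382)*(b(-127 - 270, -471) - 290585) = (-470052 - 337382)*(-609 - 290585) = -807434*(-291194) = 235119936196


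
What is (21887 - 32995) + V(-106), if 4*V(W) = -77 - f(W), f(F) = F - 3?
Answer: -11100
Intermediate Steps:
f(F) = -3 + F
V(W) = -37/2 - W/4 (V(W) = (-77 - (-3 + W))/4 = (-77 + (3 - W))/4 = (-74 - W)/4 = -37/2 - W/4)
(21887 - 32995) + V(-106) = (21887 - 32995) + (-37/2 - 1/4*(-106)) = -11108 + (-37/2 + 53/2) = -11108 + 8 = -11100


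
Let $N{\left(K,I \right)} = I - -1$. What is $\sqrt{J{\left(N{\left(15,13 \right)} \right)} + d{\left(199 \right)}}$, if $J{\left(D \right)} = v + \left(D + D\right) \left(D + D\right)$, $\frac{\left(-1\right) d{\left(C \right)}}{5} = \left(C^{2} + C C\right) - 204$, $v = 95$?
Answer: $i \sqrt{394111} \approx 627.78 i$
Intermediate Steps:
$N{\left(K,I \right)} = 1 + I$ ($N{\left(K,I \right)} = I + 1 = 1 + I$)
$d{\left(C \right)} = 1020 - 10 C^{2}$ ($d{\left(C \right)} = - 5 \left(\left(C^{2} + C C\right) - 204\right) = - 5 \left(\left(C^{2} + C^{2}\right) - 204\right) = - 5 \left(2 C^{2} - 204\right) = - 5 \left(-204 + 2 C^{2}\right) = 1020 - 10 C^{2}$)
$J{\left(D \right)} = 95 + 4 D^{2}$ ($J{\left(D \right)} = 95 + \left(D + D\right) \left(D + D\right) = 95 + 2 D 2 D = 95 + 4 D^{2}$)
$\sqrt{J{\left(N{\left(15,13 \right)} \right)} + d{\left(199 \right)}} = \sqrt{\left(95 + 4 \left(1 + 13\right)^{2}\right) + \left(1020 - 10 \cdot 199^{2}\right)} = \sqrt{\left(95 + 4 \cdot 14^{2}\right) + \left(1020 - 396010\right)} = \sqrt{\left(95 + 4 \cdot 196\right) + \left(1020 - 396010\right)} = \sqrt{\left(95 + 784\right) - 394990} = \sqrt{879 - 394990} = \sqrt{-394111} = i \sqrt{394111}$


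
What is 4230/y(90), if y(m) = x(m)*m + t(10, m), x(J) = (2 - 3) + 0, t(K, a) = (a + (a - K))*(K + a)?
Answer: 423/1691 ≈ 0.25015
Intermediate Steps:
t(K, a) = (K + a)*(-K + 2*a) (t(K, a) = (-K + 2*a)*(K + a) = (K + a)*(-K + 2*a))
x(J) = -1 (x(J) = -1 + 0 = -1)
y(m) = -100 + 2*m**2 + 9*m (y(m) = -m + (-1*10**2 + 2*m**2 + 10*m) = -m + (-1*100 + 2*m**2 + 10*m) = -m + (-100 + 2*m**2 + 10*m) = -100 + 2*m**2 + 9*m)
4230/y(90) = 4230/(-100 + 2*90**2 + 9*90) = 4230/(-100 + 2*8100 + 810) = 4230/(-100 + 16200 + 810) = 4230/16910 = 4230*(1/16910) = 423/1691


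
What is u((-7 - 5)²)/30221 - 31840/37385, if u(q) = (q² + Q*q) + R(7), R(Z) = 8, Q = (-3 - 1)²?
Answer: -20117432/225962417 ≈ -0.089030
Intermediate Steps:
Q = 16 (Q = (-4)² = 16)
u(q) = 8 + q² + 16*q (u(q) = (q² + 16*q) + 8 = 8 + q² + 16*q)
u((-7 - 5)²)/30221 - 31840/37385 = (8 + ((-7 - 5)²)² + 16*(-7 - 5)²)/30221 - 31840/37385 = (8 + ((-12)²)² + 16*(-12)²)*(1/30221) - 31840*1/37385 = (8 + 144² + 16*144)*(1/30221) - 6368/7477 = (8 + 20736 + 2304)*(1/30221) - 6368/7477 = 23048*(1/30221) - 6368/7477 = 23048/30221 - 6368/7477 = -20117432/225962417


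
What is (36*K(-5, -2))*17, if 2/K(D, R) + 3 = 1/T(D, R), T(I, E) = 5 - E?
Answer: -2142/5 ≈ -428.40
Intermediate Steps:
K(D, R) = 2/(-3 + 1/(5 - R))
(36*K(-5, -2))*17 = (36*(2*(5 - 1*(-2))/(-14 + 3*(-2))))*17 = (36*(2*(5 + 2)/(-14 - 6)))*17 = (36*(2*7/(-20)))*17 = (36*(2*(-1/20)*7))*17 = (36*(-7/10))*17 = -126/5*17 = -2142/5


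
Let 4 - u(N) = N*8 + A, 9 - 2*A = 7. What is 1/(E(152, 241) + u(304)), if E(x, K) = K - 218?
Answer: -1/2406 ≈ -0.00041563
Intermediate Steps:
A = 1 (A = 9/2 - 1/2*7 = 9/2 - 7/2 = 1)
u(N) = 3 - 8*N (u(N) = 4 - (N*8 + 1) = 4 - (8*N + 1) = 4 - (1 + 8*N) = 4 + (-1 - 8*N) = 3 - 8*N)
E(x, K) = -218 + K
1/(E(152, 241) + u(304)) = 1/((-218 + 241) + (3 - 8*304)) = 1/(23 + (3 - 2432)) = 1/(23 - 2429) = 1/(-2406) = -1/2406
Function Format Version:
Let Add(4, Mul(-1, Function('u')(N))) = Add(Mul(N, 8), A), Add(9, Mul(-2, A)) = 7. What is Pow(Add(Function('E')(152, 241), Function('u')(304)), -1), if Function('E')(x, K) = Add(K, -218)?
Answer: Rational(-1, 2406) ≈ -0.00041563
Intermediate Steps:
A = 1 (A = Add(Rational(9, 2), Mul(Rational(-1, 2), 7)) = Add(Rational(9, 2), Rational(-7, 2)) = 1)
Function('u')(N) = Add(3, Mul(-8, N)) (Function('u')(N) = Add(4, Mul(-1, Add(Mul(N, 8), 1))) = Add(4, Mul(-1, Add(Mul(8, N), 1))) = Add(4, Mul(-1, Add(1, Mul(8, N)))) = Add(4, Add(-1, Mul(-8, N))) = Add(3, Mul(-8, N)))
Function('E')(x, K) = Add(-218, K)
Pow(Add(Function('E')(152, 241), Function('u')(304)), -1) = Pow(Add(Add(-218, 241), Add(3, Mul(-8, 304))), -1) = Pow(Add(23, Add(3, -2432)), -1) = Pow(Add(23, -2429), -1) = Pow(-2406, -1) = Rational(-1, 2406)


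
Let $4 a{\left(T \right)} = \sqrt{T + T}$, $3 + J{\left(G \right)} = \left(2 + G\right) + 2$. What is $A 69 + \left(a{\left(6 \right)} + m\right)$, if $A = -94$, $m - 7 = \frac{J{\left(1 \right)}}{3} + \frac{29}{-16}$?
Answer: $- \frac{311047}{48} + \frac{\sqrt{3}}{2} \approx -6479.3$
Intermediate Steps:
$J{\left(G \right)} = 1 + G$ ($J{\left(G \right)} = -3 + \left(\left(2 + G\right) + 2\right) = -3 + \left(4 + G\right) = 1 + G$)
$m = \frac{281}{48}$ ($m = 7 + \left(\frac{1 + 1}{3} + \frac{29}{-16}\right) = 7 + \left(2 \cdot \frac{1}{3} + 29 \left(- \frac{1}{16}\right)\right) = 7 + \left(\frac{2}{3} - \frac{29}{16}\right) = 7 - \frac{55}{48} = \frac{281}{48} \approx 5.8542$)
$a{\left(T \right)} = \frac{\sqrt{2} \sqrt{T}}{4}$ ($a{\left(T \right)} = \frac{\sqrt{T + T}}{4} = \frac{\sqrt{2 T}}{4} = \frac{\sqrt{2} \sqrt{T}}{4}$)
$A 69 + \left(a{\left(6 \right)} + m\right) = \left(-94\right) 69 + \left(\frac{\sqrt{2} \sqrt{6}}{4} + \frac{281}{48}\right) = -6486 + \left(\frac{\sqrt{3}}{2} + \frac{281}{48}\right) = -6486 + \left(\frac{281}{48} + \frac{\sqrt{3}}{2}\right) = - \frac{311047}{48} + \frac{\sqrt{3}}{2}$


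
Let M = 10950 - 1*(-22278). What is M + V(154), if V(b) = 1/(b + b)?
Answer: 10234225/308 ≈ 33228.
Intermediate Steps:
V(b) = 1/(2*b)
M = 33228 (M = 10950 + 22278 = 33228)
M + V(154) = 33228 + (1/2)/154 = 33228 + (1/2)*(1/154) = 33228 + 1/308 = 10234225/308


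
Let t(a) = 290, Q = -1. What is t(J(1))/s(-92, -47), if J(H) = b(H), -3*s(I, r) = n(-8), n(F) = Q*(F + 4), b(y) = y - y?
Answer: -435/2 ≈ -217.50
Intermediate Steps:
b(y) = 0
n(F) = -4 - F (n(F) = -(F + 4) = -(4 + F) = -4 - F)
s(I, r) = -4/3 (s(I, r) = -(-4 - 1*(-8))/3 = -(-4 + 8)/3 = -1/3*4 = -4/3)
J(H) = 0
t(J(1))/s(-92, -47) = 290/(-4/3) = 290*(-3/4) = -435/2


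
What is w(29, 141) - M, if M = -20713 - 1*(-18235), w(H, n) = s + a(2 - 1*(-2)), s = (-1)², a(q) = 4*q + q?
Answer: 2499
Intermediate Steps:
a(q) = 5*q
s = 1
w(H, n) = 21 (w(H, n) = 1 + 5*(2 - 1*(-2)) = 1 + 5*(2 + 2) = 1 + 5*4 = 1 + 20 = 21)
M = -2478 (M = -20713 + 18235 = -2478)
w(29, 141) - M = 21 - 1*(-2478) = 21 + 2478 = 2499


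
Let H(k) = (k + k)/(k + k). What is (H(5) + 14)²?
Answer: 225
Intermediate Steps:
H(k) = 1 (H(k) = (2*k)/((2*k)) = (2*k)*(1/(2*k)) = 1)
(H(5) + 14)² = (1 + 14)² = 15² = 225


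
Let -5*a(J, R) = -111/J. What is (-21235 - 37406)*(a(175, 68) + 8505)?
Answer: -436405501026/875 ≈ -4.9875e+8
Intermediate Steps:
a(J, R) = 111/(5*J) (a(J, R) = -(-111)/(5*J) = 111/(5*J))
(-21235 - 37406)*(a(175, 68) + 8505) = (-21235 - 37406)*((111/5)/175 + 8505) = -58641*((111/5)*(1/175) + 8505) = -58641*(111/875 + 8505) = -58641*7441986/875 = -436405501026/875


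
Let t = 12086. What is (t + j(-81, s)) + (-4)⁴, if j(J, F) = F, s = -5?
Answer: 12337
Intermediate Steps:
(t + j(-81, s)) + (-4)⁴ = (12086 - 5) + (-4)⁴ = 12081 + 256 = 12337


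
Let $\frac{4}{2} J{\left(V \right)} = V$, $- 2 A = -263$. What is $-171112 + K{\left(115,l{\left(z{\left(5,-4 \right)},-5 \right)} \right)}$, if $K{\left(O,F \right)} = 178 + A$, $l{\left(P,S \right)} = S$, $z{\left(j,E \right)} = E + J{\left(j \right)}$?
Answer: $- \frac{341605}{2} \approx -1.708 \cdot 10^{5}$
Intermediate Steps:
$A = \frac{263}{2}$ ($A = \left(- \frac{1}{2}\right) \left(-263\right) = \frac{263}{2} \approx 131.5$)
$J{\left(V \right)} = \frac{V}{2}$
$z{\left(j,E \right)} = E + \frac{j}{2}$
$K{\left(O,F \right)} = \frac{619}{2}$ ($K{\left(O,F \right)} = 178 + \frac{263}{2} = \frac{619}{2}$)
$-171112 + K{\left(115,l{\left(z{\left(5,-4 \right)},-5 \right)} \right)} = -171112 + \frac{619}{2} = - \frac{341605}{2}$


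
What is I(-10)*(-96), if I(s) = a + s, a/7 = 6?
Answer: -3072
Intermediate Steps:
a = 42 (a = 7*6 = 42)
I(s) = 42 + s
I(-10)*(-96) = (42 - 10)*(-96) = 32*(-96) = -3072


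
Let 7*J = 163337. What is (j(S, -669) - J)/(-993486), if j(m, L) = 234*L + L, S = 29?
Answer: 631921/3477201 ≈ 0.18173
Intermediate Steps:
J = 163337/7 (J = (1/7)*163337 = 163337/7 ≈ 23334.)
j(m, L) = 235*L
(j(S, -669) - J)/(-993486) = (235*(-669) - 1*163337/7)/(-993486) = (-157215 - 163337/7)*(-1/993486) = -1263842/7*(-1/993486) = 631921/3477201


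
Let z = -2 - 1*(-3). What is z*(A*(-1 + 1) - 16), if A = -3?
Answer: -16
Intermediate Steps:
z = 1 (z = -2 + 3 = 1)
z*(A*(-1 + 1) - 16) = 1*(-3*(-1 + 1) - 16) = 1*(-3*0 - 16) = 1*(0 - 16) = 1*(-16) = -16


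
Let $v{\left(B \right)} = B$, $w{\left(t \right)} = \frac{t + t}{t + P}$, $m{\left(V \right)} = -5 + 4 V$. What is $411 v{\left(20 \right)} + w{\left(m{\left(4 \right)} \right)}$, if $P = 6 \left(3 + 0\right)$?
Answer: $\frac{238402}{29} \approx 8220.8$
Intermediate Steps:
$P = 18$ ($P = 6 \cdot 3 = 18$)
$w{\left(t \right)} = \frac{2 t}{18 + t}$ ($w{\left(t \right)} = \frac{t + t}{t + 18} = \frac{2 t}{18 + t}$)
$411 v{\left(20 \right)} + w{\left(m{\left(4 \right)} \right)} = 411 \cdot 20 + \frac{2 \left(-5 + 4 \cdot 4\right)}{18 + \left(-5 + 4 \cdot 4\right)} = 8220 + \frac{2 \left(-5 + 16\right)}{18 + \left(-5 + 16\right)} = 8220 + 2 \cdot 11 \frac{1}{18 + 11} = 8220 + 2 \cdot 11 \cdot \frac{1}{29} = 8220 + \frac{22}{29} = \frac{238402}{29}$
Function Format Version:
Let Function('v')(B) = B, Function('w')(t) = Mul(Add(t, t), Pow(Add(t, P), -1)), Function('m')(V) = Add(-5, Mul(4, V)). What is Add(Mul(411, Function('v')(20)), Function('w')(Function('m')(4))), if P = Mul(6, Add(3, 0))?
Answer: Rational(238402, 29) ≈ 8220.8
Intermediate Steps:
P = 18 (P = Mul(6, 3) = 18)
Function('w')(t) = Mul(2, t, Pow(Add(18, t), -1)) (Function('w')(t) = Mul(Add(t, t), Pow(Add(t, 18), -1)) = Mul(Mul(2, t), Pow(Add(18, t), -1)) = Mul(2, t, Pow(Add(18, t), -1)))
Add(Mul(411, Function('v')(20)), Function('w')(Function('m')(4))) = Add(Mul(411, 20), Mul(2, Add(-5, Mul(4, 4)), Pow(Add(18, Add(-5, Mul(4, 4))), -1))) = Add(8220, Mul(2, Add(-5, 16), Pow(Add(18, Add(-5, 16)), -1))) = Add(8220, Mul(2, 11, Pow(Add(18, 11), -1))) = Add(8220, Mul(2, 11, Pow(29, -1))) = Add(8220, Mul(2, 11, Rational(1, 29))) = Add(8220, Rational(22, 29)) = Rational(238402, 29)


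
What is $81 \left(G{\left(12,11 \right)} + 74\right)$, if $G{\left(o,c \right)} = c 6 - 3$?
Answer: $11097$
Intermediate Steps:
$G{\left(o,c \right)} = -3 + 6 c$ ($G{\left(o,c \right)} = 6 c - 3 = -3 + 6 c$)
$81 \left(G{\left(12,11 \right)} + 74\right) = 81 \left(\left(-3 + 6 \cdot 11\right) + 74\right) = 81 \left(\left(-3 + 66\right) + 74\right) = 81 \left(63 + 74\right) = 81 \cdot 137 = 11097$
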